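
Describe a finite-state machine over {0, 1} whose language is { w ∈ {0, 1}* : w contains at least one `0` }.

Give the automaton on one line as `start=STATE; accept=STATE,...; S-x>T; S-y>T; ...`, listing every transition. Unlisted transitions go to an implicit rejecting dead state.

start=q0; accept=q1,q2; q0-0>q1; q0-1>q0; q1-0>q2; q1-1>q1; q2-0>q2; q2-1>q2

Only the number of `0`s matters, and only up to 2. Make a chain q0 → q1 → q2 advanced by each `0` (with q2 absorbing); every other symbol self-loops. The accepting set is {q1, q2}.
A 3-state machine:
        0   1  
>  q0   q1  q0 
 * q1   q2  q1 
 * q2   q2  q2 
(> = start, * = accepting)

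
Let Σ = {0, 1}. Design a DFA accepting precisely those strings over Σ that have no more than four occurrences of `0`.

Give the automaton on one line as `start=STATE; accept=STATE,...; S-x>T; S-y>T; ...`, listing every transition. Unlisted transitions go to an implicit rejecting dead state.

start=q0; accept=q0,q1,q2,q3,q4; q0-0>q1; q0-1>q0; q1-0>q2; q1-1>q1; q2-0>q3; q2-1>q2; q3-0>q4; q3-1>q3; q4-0>q5; q4-1>q4; q5-0>q5; q5-1>q5

Count `0`s, saturating at 5: states q0 through q4 mean 0 through 4 `0`s seen; q5 means more than 4. Each `0` increments (capped at q5); other symbols loop. Accept from {q0, q1, q2, q3, q4}.
A 6-state machine:
        0   1  
>* q0   q1  q0 
 * q1   q2  q1 
 * q2   q3  q2 
 * q3   q4  q3 
 * q4   q5  q4 
   q5   q5  q5 
(> = start, * = accepting)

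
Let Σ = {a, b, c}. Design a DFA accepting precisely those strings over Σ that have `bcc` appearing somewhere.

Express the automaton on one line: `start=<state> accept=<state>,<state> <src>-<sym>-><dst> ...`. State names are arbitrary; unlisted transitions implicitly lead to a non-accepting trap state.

start=q0 accept=q3 q0-a->q0 q0-b->q1 q0-c->q0 q1-a->q0 q1-b->q1 q1-c->q2 q2-a->q0 q2-b->q1 q2-c->q3 q3-a->q3 q3-b->q3 q3-c->q3

States q0..q2 record the length of the longest prefix of `bcc` that matches the current input suffix. Reaching q3 means `bcc` has been seen, and we stay there forever. Accept from q3.
4 states suffice.
        a   b   c  
>  q0   q0  q1  q0 
   q1   q0  q1  q2 
   q2   q0  q1  q3 
 * q3   q3  q3  q3 
(> = start, * = accepting)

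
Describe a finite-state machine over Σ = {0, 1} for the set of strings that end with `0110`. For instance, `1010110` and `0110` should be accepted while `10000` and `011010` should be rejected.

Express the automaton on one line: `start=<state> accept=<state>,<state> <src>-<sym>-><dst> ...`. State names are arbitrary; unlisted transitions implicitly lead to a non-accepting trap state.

Remember how much of `0110` the current input suffix matches. State A means no match yet; B means the last symbol is `0`; C means the last 2 symbols are `01`; D means the last 3 symbols are `011`; E means the last 4 symbols are `0110`. Only E accepts. On a mismatch, fall back to the longest proper suffix that is still a prefix of `0110`.
With 5 states:
       0  1 
>  A   B  A 
   B   B  C 
   C   B  D 
   D   E  A 
 * E   B  C 
(> = start, * = accepting)

start=A accept=E A-0->B A-1->A B-0->B B-1->C C-0->B C-1->D D-0->E D-1->A E-0->B E-1->C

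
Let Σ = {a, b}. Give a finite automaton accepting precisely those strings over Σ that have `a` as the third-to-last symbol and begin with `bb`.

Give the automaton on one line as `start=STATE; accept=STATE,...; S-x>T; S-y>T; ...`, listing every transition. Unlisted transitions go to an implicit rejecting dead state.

start=S0; accept=S7,S8,S9,S10; S0-a>S1; S0-b>S2; S1-a>S1; S1-b>S1; S2-a>S1; S2-b>S3; S3-a>S4; S3-b>S3; S4-a>S5; S4-b>S6; S5-a>S7; S5-b>S8; S6-a>S9; S6-b>S10; S7-a>S7; S7-b>S8; S8-a>S9; S8-b>S10; S9-a>S5; S9-b>S6; S10-a>S4; S10-b>S3

Handle the two conditions separately and then intersect. The first has 15 states tracking the last 3 symbols read; the second has 4 states tracking whether the input so far still matches the prefix `bb`. A product state is a pair (one from each), accepting exactly when both do. After merging equivalent states the machine shrinks.
          a    b  
>  S0     S1   S2 
   S1     S1   S1 
   S2     S1   S3 
   S3     S4   S3 
   S4     S5   S6 
   S5     S7   S8 
   S6     S9  S10 
 * S7     S7   S8 
 * S8     S9  S10 
 * S9     S5   S6 
 * S10    S4   S3 
(> = start, * = accepting)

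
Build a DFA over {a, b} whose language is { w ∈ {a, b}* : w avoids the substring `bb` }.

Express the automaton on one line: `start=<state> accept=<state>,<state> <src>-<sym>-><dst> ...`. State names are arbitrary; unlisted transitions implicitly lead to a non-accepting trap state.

start=s0 accept=s0,s1 s0-a->s0 s0-b->s1 s1-a->s0 s1-b->s2 s2-a->s2 s2-b->s2

This is the complement of 'contains `bb`'. Use the same substring-matching states — s0 through s2 holding how much of `bb` has just been matched — but flip the accepting set: everything except the trap s2 accepts.
A 3-state machine:
        a   b  
>* s0   s0  s1 
 * s1   s0  s2 
   s2   s2  s2 
(> = start, * = accepting)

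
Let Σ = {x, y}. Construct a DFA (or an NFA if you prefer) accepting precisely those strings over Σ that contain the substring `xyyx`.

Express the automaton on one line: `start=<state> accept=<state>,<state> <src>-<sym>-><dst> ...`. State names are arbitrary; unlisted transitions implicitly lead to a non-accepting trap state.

start=q0 accept=q4 q0-x->q1 q0-y->q0 q1-x->q1 q1-y->q2 q2-x->q1 q2-y->q3 q3-x->q4 q3-y->q0 q4-x->q4 q4-y->q4

States q0..q3 record the length of the longest prefix of `xyyx` that matches the current input suffix. Reaching q4 means `xyyx` has been seen, and we stay there forever. Accept from q4.
5 states suffice.
        x   y  
>  q0   q1  q0 
   q1   q1  q2 
   q2   q1  q3 
   q3   q4  q0 
 * q4   q4  q4 
(> = start, * = accepting)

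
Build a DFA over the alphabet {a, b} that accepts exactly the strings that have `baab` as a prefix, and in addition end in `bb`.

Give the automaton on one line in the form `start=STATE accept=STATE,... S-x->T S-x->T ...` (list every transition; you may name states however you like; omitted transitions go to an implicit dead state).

start=s0 accept=s9 s0-a->s1 s0-b->s2 s1-a->s1 s1-b->s3 s2-a->s4 s2-b->s5 s3-a->s1 s3-b->s5 s4-a->s6 s4-b->s3 s5-a->s1 s5-b->s5 s6-a->s1 s6-b->s7 s7-a->s8 s7-b->s9 s8-a->s8 s8-b->s7 s9-a->s8 s9-b->s9

Handle the two conditions separately and then intersect. The first has 6 states tracking whether the input so far still matches the prefix `baab`; the second has 3 states tracking how much of the suffix `bb` has currently been matched. A product state is a pair (one from each), accepting exactly when both do.
A 10-state machine:
        a   b  
>  s0   s1  s2 
   s1   s1  s3 
   s2   s4  s5 
   s3   s1  s5 
   s4   s6  s3 
   s5   s1  s5 
   s6   s1  s7 
   s7   s8  s9 
   s8   s8  s7 
 * s9   s8  s9 
(> = start, * = accepting)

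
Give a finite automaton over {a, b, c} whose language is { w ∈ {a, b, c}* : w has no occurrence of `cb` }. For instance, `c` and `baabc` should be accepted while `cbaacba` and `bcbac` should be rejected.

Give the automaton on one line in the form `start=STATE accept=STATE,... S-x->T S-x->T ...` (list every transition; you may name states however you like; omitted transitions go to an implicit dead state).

start=q0 accept=q0,q1 q0-a->q0 q0-b->q0 q0-c->q1 q1-a->q0 q1-b->q2 q1-c->q1 q2-a->q2 q2-b->q2 q2-c->q2

This is the complement of 'contains `cb`'. Use the same substring-matching states — q0 through q2 holding how much of `cb` has just been matched — but flip the accepting set: everything except the trap q2 accepts.
        a   b   c  
>* q0   q0  q0  q1 
 * q1   q0  q2  q1 
   q2   q2  q2  q2 
(> = start, * = accepting)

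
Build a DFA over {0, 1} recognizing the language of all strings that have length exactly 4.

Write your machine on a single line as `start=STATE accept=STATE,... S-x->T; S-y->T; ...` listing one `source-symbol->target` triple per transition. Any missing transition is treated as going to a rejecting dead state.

start=q0; accept=q4; q0-0->q1; q0-1->q1; q1-0->q2; q1-1->q2; q2-0->q3; q2-1->q3; q3-0->q4; q3-1->q4; q4-0->q5; q4-1->q5; q5-0->q5; q5-1->q5

We only need to distinguish lengths 0, 1, …, 4, and '>4'. Chain q0 → q1 → q2 → q3 → q4 → q5 on every symbol, with q5 looping. Accepting states: {q4}.
        0   1  
>  q0   q1  q1 
   q1   q2  q2 
   q2   q3  q3 
   q3   q4  q4 
 * q4   q5  q5 
   q5   q5  q5 
(> = start, * = accepting)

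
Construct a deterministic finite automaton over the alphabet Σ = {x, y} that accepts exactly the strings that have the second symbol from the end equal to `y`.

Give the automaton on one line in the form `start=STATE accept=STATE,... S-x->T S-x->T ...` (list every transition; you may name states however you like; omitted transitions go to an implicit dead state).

A DFA must remember the last 2 symbols (since which symbol is second-to-last isn't known until the input ends). Use one state per possible window of the last ≤2 symbols; accept from those whose window starts with `y`.
7 states suffice.
        x   y  
>  q0   q1  q2 
   q1   q3  q4 
   q2   q5  q6 
   q3   q3  q4 
   q4   q5  q6 
 * q5   q3  q4 
 * q6   q5  q6 
(> = start, * = accepting)

start=q0 accept=q5,q6 q0-x->q1 q0-y->q2 q1-x->q3 q1-y->q4 q2-x->q5 q2-y->q6 q3-x->q3 q3-y->q4 q4-x->q5 q4-y->q6 q5-x->q3 q5-y->q4 q6-x->q5 q6-y->q6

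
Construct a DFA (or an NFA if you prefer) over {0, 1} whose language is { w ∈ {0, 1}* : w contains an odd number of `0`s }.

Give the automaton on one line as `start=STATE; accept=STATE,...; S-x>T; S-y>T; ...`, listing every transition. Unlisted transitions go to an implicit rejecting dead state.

start=A; accept=B; A-0>B; A-1>A; B-0>A; B-1>B

Keep the running count of `0`s modulo 2: each `0` advances along the cycle A → B → A while other symbols loop. Accept at B.
       0  1 
>  A   B  A 
 * B   A  B 
(> = start, * = accepting)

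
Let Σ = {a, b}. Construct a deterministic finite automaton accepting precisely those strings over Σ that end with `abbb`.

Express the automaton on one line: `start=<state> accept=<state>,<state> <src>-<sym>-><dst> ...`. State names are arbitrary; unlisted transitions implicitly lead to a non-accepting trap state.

Remember how much of `abbb` the current input suffix matches. State q0 means no match yet; q1 means the last symbol is `a`; q2 means the last 2 symbols are `ab`; q3 means the last 3 symbols are `abb`; q4 means the last 4 symbols are `abbb`. Only q4 accepts. On a mismatch, fall back to the longest proper suffix that is still a prefix of `abbb`.
5 states suffice.
        a   b  
>  q0   q1  q0 
   q1   q1  q2 
   q2   q1  q3 
   q3   q1  q4 
 * q4   q1  q0 
(> = start, * = accepting)

start=q0 accept=q4 q0-a->q1 q0-b->q0 q1-a->q1 q1-b->q2 q2-a->q1 q2-b->q3 q3-a->q1 q3-b->q4 q4-a->q1 q4-b->q0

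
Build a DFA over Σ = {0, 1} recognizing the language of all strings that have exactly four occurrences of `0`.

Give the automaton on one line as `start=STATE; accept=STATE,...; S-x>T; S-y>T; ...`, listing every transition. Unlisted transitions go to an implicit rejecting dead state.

start=s0; accept=s4; s0-0>s1; s0-1>s0; s1-0>s2; s1-1>s1; s2-0>s3; s2-1>s2; s3-0>s4; s3-1>s3; s4-0>s5; s4-1>s4; s5-0>s5; s5-1>s5

Only the number of `0`s matters, and only up to 5. Make a chain s0 → s1 → s2 → s3 → s4 → s5 advanced by each `0` (with s5 absorbing); every other symbol self-loops. The accepting set is {s4}.
        0   1  
>  s0   s1  s0 
   s1   s2  s1 
   s2   s3  s2 
   s3   s4  s3 
 * s4   s5  s4 
   s5   s5  s5 
(> = start, * = accepting)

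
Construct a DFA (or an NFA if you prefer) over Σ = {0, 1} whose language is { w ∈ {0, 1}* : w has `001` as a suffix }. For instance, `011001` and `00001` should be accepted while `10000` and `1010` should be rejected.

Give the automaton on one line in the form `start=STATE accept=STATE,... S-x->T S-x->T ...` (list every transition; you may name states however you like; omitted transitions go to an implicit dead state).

Remember how much of `001` the current input suffix matches. State s0 means no match yet; s1 means the last symbol is `0`; s2 means the last 2 symbols are `00`; s3 means the last 3 symbols are `001`. Only s3 accepts. On a mismatch, fall back to the longest proper suffix that is still a prefix of `001`.
        0   1  
>  s0   s1  s0 
   s1   s2  s0 
   s2   s2  s3 
 * s3   s1  s0 
(> = start, * = accepting)

start=s0 accept=s3 s0-0->s1 s0-1->s0 s1-0->s2 s1-1->s0 s2-0->s2 s2-1->s3 s3-0->s1 s3-1->s0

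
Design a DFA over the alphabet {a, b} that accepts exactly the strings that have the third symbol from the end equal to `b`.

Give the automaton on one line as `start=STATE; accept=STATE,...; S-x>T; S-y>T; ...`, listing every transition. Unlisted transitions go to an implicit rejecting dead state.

Because acceptance depends on a position counted from the end, the machine has to buffer the most recent 3 symbols. Make each state the string of the last up-to-3 symbols read; on input `x` shift the window left and append `x`. Accept when the buffered window has length 3 and begins with `b`.
          a    b  
>  q0     q1   q2 
   q1     q3   q4 
   q2     q5   q6 
   q3     q7   q8 
   q4     q9  q10 
   q5    q11  q12 
   q6    q13  q14 
   q7     q7   q8 
   q8     q9  q10 
   q9    q11  q12 
   q10   q13  q14 
 * q11    q7   q8 
 * q12    q9  q10 
 * q13   q11  q12 
 * q14   q13  q14 
(> = start, * = accepting)

start=q0; accept=q11,q12,q13,q14; q0-a>q1; q0-b>q2; q1-a>q3; q1-b>q4; q2-a>q5; q2-b>q6; q3-a>q7; q3-b>q8; q4-a>q9; q4-b>q10; q5-a>q11; q5-b>q12; q6-a>q13; q6-b>q14; q7-a>q7; q7-b>q8; q8-a>q9; q8-b>q10; q9-a>q11; q9-b>q12; q10-a>q13; q10-b>q14; q11-a>q7; q11-b>q8; q12-a>q9; q12-b>q10; q13-a>q11; q13-b>q12; q14-a>q13; q14-b>q14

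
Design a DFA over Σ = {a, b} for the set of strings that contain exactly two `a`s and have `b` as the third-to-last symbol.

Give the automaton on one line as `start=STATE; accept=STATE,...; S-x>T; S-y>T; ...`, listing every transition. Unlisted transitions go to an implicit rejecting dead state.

Run two small machines in parallel and take their product. The first has 4 states tracking the count of `a`s, saturating at 3; the second has 15 states tracking the last 3 symbols read. A product state is a pair (one from each), accepting exactly when both do. After merging equivalent states the machine shrinks.
With 15 states:
          a    b  
>  s0     s1   s2 
   s1     s3   s4 
   s2     s5   s2 
   s3     s6   s7 
   s4     s8   s9 
   s5    s10   s4 
   s6     s6   s6 
   s7     s6  s11 
   s8     s6  s12 
   s9    s13   s9 
 * s10    s6   s7 
   s11    s6  s14 
 * s12    s6  s11 
 * s13    s6  s12 
 * s14    s6  s14 
(> = start, * = accepting)

start=s0; accept=s10,s12,s13,s14; s0-a>s1; s0-b>s2; s1-a>s3; s1-b>s4; s2-a>s5; s2-b>s2; s3-a>s6; s3-b>s7; s4-a>s8; s4-b>s9; s5-a>s10; s5-b>s4; s6-a>s6; s6-b>s6; s7-a>s6; s7-b>s11; s8-a>s6; s8-b>s12; s9-a>s13; s9-b>s9; s10-a>s6; s10-b>s7; s11-a>s6; s11-b>s14; s12-a>s6; s12-b>s11; s13-a>s6; s13-b>s12; s14-a>s6; s14-b>s14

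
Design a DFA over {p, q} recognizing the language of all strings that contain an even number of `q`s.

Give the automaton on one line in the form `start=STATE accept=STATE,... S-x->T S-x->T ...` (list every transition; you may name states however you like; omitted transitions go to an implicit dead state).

start=A accept=A A-p->A A-q->B B-p->B B-q->A

The only thing that matters is how many `q`s have appeared, reduced mod 2. Use one state per residue: A for 0, …, B for 1. Reading `q` moves to the next residue; anything else stays put. A is accepting.
       p  q 
>* A   A  B 
   B   B  A 
(> = start, * = accepting)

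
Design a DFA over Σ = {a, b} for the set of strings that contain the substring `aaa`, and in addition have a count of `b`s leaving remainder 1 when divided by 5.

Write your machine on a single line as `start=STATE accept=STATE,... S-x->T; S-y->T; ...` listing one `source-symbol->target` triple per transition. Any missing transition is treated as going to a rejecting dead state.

Build one automaton per condition and run them in lockstep. The first has 4 states tracking whether and how much of `aaa` has been seen; the second has 5 states tracking the count of `b`s modulo 5. A product state is a pair (one from each), accepting exactly when both do.
          a    b  
>  S0     S1   S2 
   S1     S3   S2 
   S2     S4   S5 
   S3     S6   S2 
   S4     S7   S5 
   S5     S8   S9 
   S6     S6  S10 
   S7    S10   S5 
   S8    S11   S9 
   S9    S12  S13 
 * S10   S10  S14 
   S11   S14   S9 
   S12   S15  S13 
   S13   S16   S0 
   S14   S14  S17 
   S15   S17  S13 
   S16   S18   S0 
   S17   S17  S19 
   S18   S19   S0 
   S19   S19   S6 
(> = start, * = accepting)

start=S0; accept=S10; S0-a->S1; S0-b->S2; S1-a->S3; S1-b->S2; S2-a->S4; S2-b->S5; S3-a->S6; S3-b->S2; S4-a->S7; S4-b->S5; S5-a->S8; S5-b->S9; S6-a->S6; S6-b->S10; S7-a->S10; S7-b->S5; S8-a->S11; S8-b->S9; S9-a->S12; S9-b->S13; S10-a->S10; S10-b->S14; S11-a->S14; S11-b->S9; S12-a->S15; S12-b->S13; S13-a->S16; S13-b->S0; S14-a->S14; S14-b->S17; S15-a->S17; S15-b->S13; S16-a->S18; S16-b->S0; S17-a->S17; S17-b->S19; S18-a->S19; S18-b->S0; S19-a->S19; S19-b->S6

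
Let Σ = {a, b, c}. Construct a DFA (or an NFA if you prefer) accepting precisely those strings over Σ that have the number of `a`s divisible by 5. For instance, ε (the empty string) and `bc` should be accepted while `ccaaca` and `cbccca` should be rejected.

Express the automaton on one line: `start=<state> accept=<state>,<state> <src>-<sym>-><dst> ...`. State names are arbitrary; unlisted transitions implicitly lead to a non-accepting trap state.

start=S0 accept=S0 S0-a->S1 S0-b->S0 S0-c->S0 S1-a->S2 S1-b->S1 S1-c->S1 S2-a->S3 S2-b->S2 S2-c->S2 S3-a->S4 S3-b->S3 S3-c->S3 S4-a->S0 S4-b->S4 S4-c->S4

Keep the running count of `a`s modulo 5: each `a` advances along the cycle S0 → S1 → S2 → S3 → S4 → S0 while other symbols loop. Accept at S0.
A 5-state machine:
        a   b   c  
>* S0   S1  S0  S0 
   S1   S2  S1  S1 
   S2   S3  S2  S2 
   S3   S4  S3  S3 
   S4   S0  S4  S4 
(> = start, * = accepting)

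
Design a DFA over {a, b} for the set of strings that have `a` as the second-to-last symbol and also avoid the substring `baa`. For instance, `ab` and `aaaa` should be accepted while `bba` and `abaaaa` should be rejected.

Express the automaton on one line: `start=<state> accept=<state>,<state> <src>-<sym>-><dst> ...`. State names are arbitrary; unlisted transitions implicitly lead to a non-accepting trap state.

Build one automaton per condition and run them in lockstep. The first has 7 states tracking the last 2 symbols read; the second has 4 states tracking partial matches of the forbidden pattern `baa`. A product state is a pair (one from each), accepting exactly when both do. Minimizing collapses redundant product states.
7 states suffice.
        a   b  
>  q0   q1  q2 
   q1   q3  q4 
   q2   q5  q2 
 * q3   q3  q4 
 * q4   q5  q2 
   q5   q6  q4 
   q6   q6  q6 
(> = start, * = accepting)

start=q0 accept=q3,q4 q0-a->q1 q0-b->q2 q1-a->q3 q1-b->q4 q2-a->q5 q2-b->q2 q3-a->q3 q3-b->q4 q4-a->q5 q4-b->q2 q5-a->q6 q5-b->q4 q6-a->q6 q6-b->q6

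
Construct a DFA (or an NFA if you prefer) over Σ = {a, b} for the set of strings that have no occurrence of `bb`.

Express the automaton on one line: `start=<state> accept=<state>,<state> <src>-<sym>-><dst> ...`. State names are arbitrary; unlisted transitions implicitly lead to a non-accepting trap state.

Track partial matches of the forbidden pattern `bb`. State S2 is a dead state reached once `bb` has occurred; every other state accepts. S0 means no part of `bb` is currently matched.
With 3 states:
        a   b  
>* S0   S0  S1 
 * S1   S0  S2 
   S2   S2  S2 
(> = start, * = accepting)

start=S0 accept=S0,S1 S0-a->S0 S0-b->S1 S1-a->S0 S1-b->S2 S2-a->S2 S2-b->S2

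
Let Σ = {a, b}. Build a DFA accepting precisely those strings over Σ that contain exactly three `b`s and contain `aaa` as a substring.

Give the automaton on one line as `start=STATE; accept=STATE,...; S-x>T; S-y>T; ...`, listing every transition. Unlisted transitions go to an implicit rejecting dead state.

start=s0; accept=s17; s0-a>s1; s0-b>s2; s1-a>s3; s1-b>s2; s2-a>s4; s2-b>s5; s3-a>s6; s3-b>s2; s4-a>s7; s4-b>s5; s5-a>s8; s5-b>s9; s6-a>s6; s6-b>s10; s7-a>s10; s7-b>s5; s8-a>s11; s8-b>s9; s9-a>s12; s9-b>s13; s10-a>s10; s10-b>s14; s11-a>s14; s11-b>s9; s12-a>s15; s12-b>s13; s13-a>s16; s13-b>s13; s14-a>s14; s14-b>s17; s15-a>s17; s15-b>s13; s16-a>s18; s16-b>s13; s17-a>s17; s17-b>s19; s18-a>s19; s18-b>s13; s19-a>s19; s19-b>s19

Run two small machines in parallel and take their product. One (5 states) tracks the count of `b`s, saturating at 4; the other (4 states) tracks whether and how much of `aaa` has been seen. Each combined state is a pair, one component from each; accept when both components accept.
A 20-state machine:
          a    b  
>  s0     s1   s2 
   s1     s3   s2 
   s2     s4   s5 
   s3     s6   s2 
   s4     s7   s5 
   s5     s8   s9 
   s6     s6  s10 
   s7    s10   s5 
   s8    s11   s9 
   s9    s12  s13 
   s10   s10  s14 
   s11   s14   s9 
   s12   s15  s13 
   s13   s16  s13 
   s14   s14  s17 
   s15   s17  s13 
   s16   s18  s13 
 * s17   s17  s19 
   s18   s19  s13 
   s19   s19  s19 
(> = start, * = accepting)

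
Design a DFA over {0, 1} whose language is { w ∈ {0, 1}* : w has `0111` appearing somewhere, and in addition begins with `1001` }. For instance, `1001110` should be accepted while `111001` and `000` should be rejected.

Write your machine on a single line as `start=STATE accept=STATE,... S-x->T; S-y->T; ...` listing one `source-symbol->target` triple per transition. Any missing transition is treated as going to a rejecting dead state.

start=A; accept=I; A-0->B; A-1->C; B-0->B; B-1->B; C-0->D; C-1->B; D-0->E; D-1->B; E-0->B; E-1->F; F-0->G; F-1->H; G-0->G; G-1->F; H-0->G; H-1->I; I-0->I; I-1->I

Run two small machines in parallel and take their product. One (5 states) tracks whether and how much of `0111` has been seen; the other (6 states) tracks whether the input so far still matches the prefix `1001`. Each combined state is a pair, one component from each; accept when both components accept. Minimizing collapses redundant product states.
       0  1 
>  A   B  C 
   B   B  B 
   C   D  B 
   D   E  B 
   E   B  F 
   F   G  H 
   G   G  F 
   H   G  I 
 * I   I  I 
(> = start, * = accepting)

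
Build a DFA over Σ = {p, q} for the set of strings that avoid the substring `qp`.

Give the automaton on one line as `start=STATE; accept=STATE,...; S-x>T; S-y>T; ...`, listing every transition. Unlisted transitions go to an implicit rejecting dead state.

start=A; accept=A,B; A-p>A; A-q>B; B-p>C; B-q>B; C-p>C; C-q>C

This is the complement of 'contains `qp`'. Use the same substring-matching states — A through C holding how much of `qp` has just been matched — but flip the accepting set: everything except the trap C accepts.
With 3 states:
       p  q 
>* A   A  B 
 * B   C  B 
   C   C  C 
(> = start, * = accepting)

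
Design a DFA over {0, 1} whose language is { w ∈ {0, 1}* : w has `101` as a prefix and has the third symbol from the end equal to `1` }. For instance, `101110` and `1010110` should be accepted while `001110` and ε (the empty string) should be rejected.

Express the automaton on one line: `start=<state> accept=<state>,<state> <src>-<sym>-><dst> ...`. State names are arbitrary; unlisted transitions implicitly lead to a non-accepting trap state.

Build one automaton per condition and run them in lockstep. One (5 states) tracks whether the input so far still matches the prefix `101`; the other (15 states) tracks the last 3 symbols read. Each combined state is a pair, one component from each; accept when both components accept.
23 states suffice.
          0    1  
>  q0     q1   q2 
   q1     q3   q4 
   q2     q5   q6 
   q3     q7   q8 
   q4     q9  q10 
   q5    q11  q12 
   q6    q13  q14 
   q7     q7   q8 
   q8     q9  q10 
   q9    q11  q15 
   q10   q13  q14 
   q11    q7   q8 
 * q12   q16  q17 
   q13   q11  q15 
   q14   q13  q14 
   q15    q9  q10 
   q16   q18  q12 
   q17   q19  q20 
 * q18   q21  q22 
 * q19   q18  q12 
 * q20   q19  q20 
   q21   q21  q22 
   q22   q16  q17 
(> = start, * = accepting)

start=q0 accept=q12,q18,q19,q20 q0-0->q1 q0-1->q2 q1-0->q3 q1-1->q4 q2-0->q5 q2-1->q6 q3-0->q7 q3-1->q8 q4-0->q9 q4-1->q10 q5-0->q11 q5-1->q12 q6-0->q13 q6-1->q14 q7-0->q7 q7-1->q8 q8-0->q9 q8-1->q10 q9-0->q11 q9-1->q15 q10-0->q13 q10-1->q14 q11-0->q7 q11-1->q8 q12-0->q16 q12-1->q17 q13-0->q11 q13-1->q15 q14-0->q13 q14-1->q14 q15-0->q9 q15-1->q10 q16-0->q18 q16-1->q12 q17-0->q19 q17-1->q20 q18-0->q21 q18-1->q22 q19-0->q18 q19-1->q12 q20-0->q19 q20-1->q20 q21-0->q21 q21-1->q22 q22-0->q16 q22-1->q17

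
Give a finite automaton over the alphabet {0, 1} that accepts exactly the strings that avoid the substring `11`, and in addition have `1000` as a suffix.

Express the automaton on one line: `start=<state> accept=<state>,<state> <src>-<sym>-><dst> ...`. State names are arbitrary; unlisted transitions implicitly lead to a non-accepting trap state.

start=q0 accept=q5 q0-0->q0 q0-1->q1 q1-0->q2 q1-1->q3 q2-0->q4 q2-1->q1 q3-0->q3 q3-1->q3 q4-0->q5 q4-1->q1 q5-0->q0 q5-1->q1

Build one automaton per condition and run them in lockstep. One (3 states) tracks partial matches of the forbidden pattern `11`; the other (5 states) tracks how much of the suffix `1000` has currently been matched. Each combined state is a pair, one component from each; accept when both components accept. After merging equivalent states the machine shrinks.
A 6-state machine:
        0   1  
>  q0   q0  q1 
   q1   q2  q3 
   q2   q4  q1 
   q3   q3  q3 
   q4   q5  q1 
 * q5   q0  q1 
(> = start, * = accepting)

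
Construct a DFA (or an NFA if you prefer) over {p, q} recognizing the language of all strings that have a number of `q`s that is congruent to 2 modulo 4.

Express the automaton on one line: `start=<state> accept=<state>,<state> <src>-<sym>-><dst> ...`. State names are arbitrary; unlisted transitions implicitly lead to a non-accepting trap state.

start=s0 accept=s2 s0-p->s0 s0-q->s1 s1-p->s1 s1-q->s2 s2-p->s2 s2-q->s3 s3-p->s3 s3-q->s0

Keep the running count of `q`s modulo 4: each `q` advances along the cycle s0 → s1 → s2 → s3 → s0 while other symbols loop. Accept at s2.
A 4-state machine:
        p   q  
>  s0   s0  s1 
   s1   s1  s2 
 * s2   s2  s3 
   s3   s3  s0 
(> = start, * = accepting)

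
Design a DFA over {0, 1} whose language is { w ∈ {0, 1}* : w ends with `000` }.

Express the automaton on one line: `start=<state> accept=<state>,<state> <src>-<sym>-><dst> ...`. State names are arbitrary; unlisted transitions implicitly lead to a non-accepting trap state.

Remember how much of `000` the current input suffix matches. State q0 means no match yet; q1 means the last symbol is `0`; q2 means the last 2 symbols are `00`; q3 means the last 3 symbols are `000`. Only q3 accepts. On a mismatch, fall back to the longest proper suffix that is still a prefix of `000`.
A 4-state machine:
        0   1  
>  q0   q1  q0 
   q1   q2  q0 
   q2   q3  q0 
 * q3   q3  q0 
(> = start, * = accepting)

start=q0 accept=q3 q0-0->q1 q0-1->q0 q1-0->q2 q1-1->q0 q2-0->q3 q2-1->q0 q3-0->q3 q3-1->q0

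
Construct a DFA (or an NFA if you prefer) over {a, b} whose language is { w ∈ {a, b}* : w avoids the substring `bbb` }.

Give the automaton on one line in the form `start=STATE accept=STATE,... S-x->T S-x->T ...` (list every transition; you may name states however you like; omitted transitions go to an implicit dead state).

start=S0 accept=S0,S1,S2 S0-a->S0 S0-b->S1 S1-a->S0 S1-b->S2 S2-a->S0 S2-b->S3 S3-a->S3 S3-b->S3

Track partial matches of the forbidden pattern `bbb`. State S3 is a dead state reached once `bbb` has occurred; every other state accepts. S0 means no part of `bbb` is currently matched.
4 states suffice.
        a   b  
>* S0   S0  S1 
 * S1   S0  S2 
 * S2   S0  S3 
   S3   S3  S3 
(> = start, * = accepting)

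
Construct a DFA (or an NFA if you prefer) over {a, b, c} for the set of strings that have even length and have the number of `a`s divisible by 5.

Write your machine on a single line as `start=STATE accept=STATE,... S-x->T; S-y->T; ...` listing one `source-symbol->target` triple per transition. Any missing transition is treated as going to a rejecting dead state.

Handle the two conditions separately and then intersect. The first has 2 states tracking the input length modulo 2; the second has 5 states tracking the count of `a`s modulo 5. A product state is a pair (one from each), accepting exactly when both do.
        a   b   c  
>* q0   q1  q2  q2 
   q1   q3  q4  q4 
   q2   q4  q0  q0 
   q3   q5  q6  q6 
   q4   q6  q1  q1 
   q5   q7  q8  q8 
   q6   q8  q3  q3 
   q7   q2  q9  q9 
   q8   q9  q5  q5 
   q9   q0  q7  q7 
(> = start, * = accepting)

start=q0; accept=q0; q0-a->q1; q0-b->q2; q0-c->q2; q1-a->q3; q1-b->q4; q1-c->q4; q2-a->q4; q2-b->q0; q2-c->q0; q3-a->q5; q3-b->q6; q3-c->q6; q4-a->q6; q4-b->q1; q4-c->q1; q5-a->q7; q5-b->q8; q5-c->q8; q6-a->q8; q6-b->q3; q6-c->q3; q7-a->q2; q7-b->q9; q7-c->q9; q8-a->q9; q8-b->q5; q8-c->q5; q9-a->q0; q9-b->q7; q9-c->q7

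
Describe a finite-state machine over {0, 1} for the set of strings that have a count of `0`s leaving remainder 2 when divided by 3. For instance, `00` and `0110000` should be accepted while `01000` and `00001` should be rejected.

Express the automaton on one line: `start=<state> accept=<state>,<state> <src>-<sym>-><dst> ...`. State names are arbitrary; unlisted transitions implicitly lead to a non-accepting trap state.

The only thing that matters is how many `0`s have appeared, reduced mod 3. Use one state per residue: s0 for 0, …, s2 for 2. Reading `0` moves to the next residue; anything else stays put. s2 is accepting.
        0   1  
>  s0   s1  s0 
   s1   s2  s1 
 * s2   s0  s2 
(> = start, * = accepting)

start=s0 accept=s2 s0-0->s1 s0-1->s0 s1-0->s2 s1-1->s1 s2-0->s0 s2-1->s2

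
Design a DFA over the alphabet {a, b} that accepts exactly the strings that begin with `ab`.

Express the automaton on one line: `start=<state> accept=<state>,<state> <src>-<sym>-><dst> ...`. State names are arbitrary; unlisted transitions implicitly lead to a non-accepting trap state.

start=s0 accept=s2 s0-a->s1 s0-b->s3 s1-a->s3 s1-b->s2 s2-a->s2 s2-b->s2 s3-a->s3 s3-b->s3

Walk along `ab` while the input agrees: from s0 take `a` to s1, and so on. Any deviation drops to the rejecting sink s3. Once s2 is reached the prefix is confirmed and every continuation is accepted.
        a   b  
>  s0   s1  s3 
   s1   s3  s2 
 * s2   s2  s2 
   s3   s3  s3 
(> = start, * = accepting)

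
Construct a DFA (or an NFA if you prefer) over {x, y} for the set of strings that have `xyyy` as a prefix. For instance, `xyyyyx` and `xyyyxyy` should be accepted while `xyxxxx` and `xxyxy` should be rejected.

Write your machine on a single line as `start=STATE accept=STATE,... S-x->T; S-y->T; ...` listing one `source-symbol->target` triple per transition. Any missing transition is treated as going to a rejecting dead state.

start=S0; accept=S4; S0-x->S1; S0-y->S5; S1-x->S5; S1-y->S2; S2-x->S5; S2-y->S3; S3-x->S5; S3-y->S4; S4-x->S4; S4-y->S4; S5-x->S5; S5-y->S5

Walk along `xyyy` while the input agrees: from S0 take `x` to S1, and so on. Any deviation drops to the rejecting sink S5. Once S4 is reached the prefix is confirmed and every continuation is accepted.
6 states suffice.
        x   y  
>  S0   S1  S5 
   S1   S5  S2 
   S2   S5  S3 
   S3   S5  S4 
 * S4   S4  S4 
   S5   S5  S5 
(> = start, * = accepting)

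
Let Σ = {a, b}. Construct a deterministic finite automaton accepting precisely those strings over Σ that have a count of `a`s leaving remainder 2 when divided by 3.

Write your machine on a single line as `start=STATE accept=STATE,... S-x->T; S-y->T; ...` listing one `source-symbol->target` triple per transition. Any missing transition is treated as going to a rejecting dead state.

start=s0; accept=s2; s0-a->s1; s0-b->s0; s1-a->s2; s1-b->s1; s2-a->s0; s2-b->s2

The only thing that matters is how many `a`s have appeared, reduced mod 3. Use one state per residue: s0 for 0, …, s2 for 2. Reading `a` moves to the next residue; anything else stays put. s2 is accepting.
A 3-state machine:
        a   b  
>  s0   s1  s0 
   s1   s2  s1 
 * s2   s0  s2 
(> = start, * = accepting)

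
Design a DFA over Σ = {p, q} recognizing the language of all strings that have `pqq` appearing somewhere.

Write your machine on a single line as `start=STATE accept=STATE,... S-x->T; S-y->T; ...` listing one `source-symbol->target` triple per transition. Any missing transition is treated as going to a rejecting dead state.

start=s0; accept=s3; s0-p->s1; s0-q->s0; s1-p->s1; s1-q->s2; s2-p->s1; s2-q->s3; s3-p->s3; s3-q->s3

States s0..s2 record the length of the longest prefix of `pqq` that matches the current input suffix. Reaching s3 means `pqq` has been seen, and we stay there forever. Accept from s3.
4 states suffice.
        p   q  
>  s0   s1  s0 
   s1   s1  s2 
   s2   s1  s3 
 * s3   s3  s3 
(> = start, * = accepting)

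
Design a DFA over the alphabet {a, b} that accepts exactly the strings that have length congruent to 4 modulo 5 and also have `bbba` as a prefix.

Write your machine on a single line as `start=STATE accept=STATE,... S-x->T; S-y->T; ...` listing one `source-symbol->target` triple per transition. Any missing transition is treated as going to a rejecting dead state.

start=S0; accept=S5; S0-a->S1; S0-b->S2; S1-a->S1; S1-b->S1; S2-a->S1; S2-b->S3; S3-a->S1; S3-b->S4; S4-a->S5; S4-b->S1; S5-a->S6; S5-b->S6; S6-a->S7; S6-b->S7; S7-a->S8; S7-b->S8; S8-a->S9; S8-b->S9; S9-a->S5; S9-b->S5

Build one automaton per condition and run them in lockstep. The first has 5 states tracking the input length modulo 5; the second has 6 states tracking whether the input so far still matches the prefix `bbba`. A product state is a pair (one from each), accepting exactly when both do. Equivalent product states are then merged.
With 10 states:
        a   b  
>  S0   S1  S2 
   S1   S1  S1 
   S2   S1  S3 
   S3   S1  S4 
   S4   S5  S1 
 * S5   S6  S6 
   S6   S7  S7 
   S7   S8  S8 
   S8   S9  S9 
   S9   S5  S5 
(> = start, * = accepting)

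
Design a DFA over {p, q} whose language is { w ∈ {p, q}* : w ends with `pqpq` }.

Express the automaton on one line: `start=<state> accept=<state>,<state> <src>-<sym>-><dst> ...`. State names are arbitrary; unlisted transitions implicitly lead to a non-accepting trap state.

start=S0 accept=S4 S0-p->S1 S0-q->S0 S1-p->S1 S1-q->S2 S2-p->S3 S2-q->S0 S3-p->S1 S3-q->S4 S4-p->S3 S4-q->S0

Remember how much of `pqpq` the current input suffix matches. State S0 means no match yet; S1 means the last symbol is `p`; S2 means the last 2 symbols are `pq`; S3 means the last 3 symbols are `pqp`; S4 means the last 4 symbols are `pqpq`. Only S4 accepts. On a mismatch, fall back to the longest proper suffix that is still a prefix of `pqpq`.
5 states suffice.
        p   q  
>  S0   S1  S0 
   S1   S1  S2 
   S2   S3  S0 
   S3   S1  S4 
 * S4   S3  S0 
(> = start, * = accepting)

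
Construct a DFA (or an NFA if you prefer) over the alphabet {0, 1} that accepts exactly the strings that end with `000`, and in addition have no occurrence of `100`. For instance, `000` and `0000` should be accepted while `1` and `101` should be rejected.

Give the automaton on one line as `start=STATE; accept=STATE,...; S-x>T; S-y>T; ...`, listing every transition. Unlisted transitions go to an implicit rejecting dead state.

Handle the two conditions separately and then intersect. The first has 4 states tracking how much of the suffix `000` has currently been matched; the second has 4 states tracking partial matches of the forbidden pattern `100`. A product state is a pair (one from each), accepting exactly when both do.
With 10 states:
        0   1  
>  s0   s1  s2 
   s1   s3  s2 
   s2   s4  s2 
   s3   s5  s2 
   s4   s6  s2 
 * s5   s5  s2 
   s6   s7  s8 
   s7   s7  s8 
   s8   s9  s8 
   s9   s6  s8 
(> = start, * = accepting)

start=s0; accept=s5; s0-0>s1; s0-1>s2; s1-0>s3; s1-1>s2; s2-0>s4; s2-1>s2; s3-0>s5; s3-1>s2; s4-0>s6; s4-1>s2; s5-0>s5; s5-1>s2; s6-0>s7; s6-1>s8; s7-0>s7; s7-1>s8; s8-0>s9; s8-1>s8; s9-0>s6; s9-1>s8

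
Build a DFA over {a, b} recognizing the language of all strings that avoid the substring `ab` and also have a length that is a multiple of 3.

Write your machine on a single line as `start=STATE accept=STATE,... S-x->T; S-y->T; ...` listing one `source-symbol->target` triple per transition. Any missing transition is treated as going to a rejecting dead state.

Run two small machines in parallel and take their product. One (3 states) tracks partial matches of the forbidden pattern `ab`; the other (3 states) tracks the input length modulo 3. Each combined state is a pair, one component from each; accept when both components accept.
9 states suffice.
        a   b  
>* q0   q1  q2 
   q1   q3  q4 
   q2   q3  q5 
   q3   q6  q7 
   q4   q7  q7 
   q5   q6  q0 
 * q6   q1  q8 
   q7   q8  q8 
   q8   q4  q4 
(> = start, * = accepting)

start=q0; accept=q0,q6; q0-a->q1; q0-b->q2; q1-a->q3; q1-b->q4; q2-a->q3; q2-b->q5; q3-a->q6; q3-b->q7; q4-a->q7; q4-b->q7; q5-a->q6; q5-b->q0; q6-a->q1; q6-b->q8; q7-a->q8; q7-b->q8; q8-a->q4; q8-b->q4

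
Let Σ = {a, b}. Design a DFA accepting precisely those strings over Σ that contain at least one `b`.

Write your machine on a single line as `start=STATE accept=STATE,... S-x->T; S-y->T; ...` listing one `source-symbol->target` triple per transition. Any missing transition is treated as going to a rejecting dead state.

Count `b`s, saturating at 2: state q0 means no `b` yet, q1 means one `b` seen, q2 means more than one. Each `b` increments (capped at q2); other symbols loop. Accept from {q1, q2}.
A 3-state machine:
        a   b  
>  q0   q0  q1 
 * q1   q1  q2 
 * q2   q2  q2 
(> = start, * = accepting)

start=q0; accept=q1,q2; q0-a->q0; q0-b->q1; q1-a->q1; q1-b->q2; q2-a->q2; q2-b->q2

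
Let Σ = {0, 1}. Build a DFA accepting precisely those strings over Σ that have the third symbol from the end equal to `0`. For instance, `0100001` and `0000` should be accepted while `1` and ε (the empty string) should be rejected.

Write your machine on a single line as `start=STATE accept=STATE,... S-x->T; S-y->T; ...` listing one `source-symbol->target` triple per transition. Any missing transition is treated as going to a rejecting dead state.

Because acceptance depends on a position counted from the end, the machine has to buffer the most recent 3 symbols. Make each state the string of the last up-to-3 symbols read; on input `x` shift the window left and append `x`. Accept when the buffered window has length 3 and begins with `0`.
15 states suffice.
          0    1  
>  S0     S1   S2 
   S1     S3   S4 
   S2     S5   S6 
   S3     S7   S8 
   S4     S9  S10 
   S5    S11  S12 
   S6    S13  S14 
 * S7     S7   S8 
 * S8     S9  S10 
 * S9    S11  S12 
 * S10   S13  S14 
   S11    S7   S8 
   S12    S9  S10 
   S13   S11  S12 
   S14   S13  S14 
(> = start, * = accepting)

start=S0; accept=S7,S8,S9,S10; S0-0->S1; S0-1->S2; S1-0->S3; S1-1->S4; S2-0->S5; S2-1->S6; S3-0->S7; S3-1->S8; S4-0->S9; S4-1->S10; S5-0->S11; S5-1->S12; S6-0->S13; S6-1->S14; S7-0->S7; S7-1->S8; S8-0->S9; S8-1->S10; S9-0->S11; S9-1->S12; S10-0->S13; S10-1->S14; S11-0->S7; S11-1->S8; S12-0->S9; S12-1->S10; S13-0->S11; S13-1->S12; S14-0->S13; S14-1->S14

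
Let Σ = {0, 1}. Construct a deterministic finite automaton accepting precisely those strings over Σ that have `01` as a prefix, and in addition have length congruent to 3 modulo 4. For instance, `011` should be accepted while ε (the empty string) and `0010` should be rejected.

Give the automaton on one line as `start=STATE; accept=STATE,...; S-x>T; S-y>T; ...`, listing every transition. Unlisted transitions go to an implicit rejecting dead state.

Run two small machines in parallel and take their product. One (4 states) tracks whether the input so far still matches the prefix `01`; the other (4 states) tracks the input length modulo 4. Each combined state is a pair, one component from each; accept when both components accept.
10 states suffice.
        0   1  
>  s0   s1  s2 
   s1   s3  s4 
   s2   s3  s3 
   s3   s5  s5 
   s4   s6  s6 
   s5   s7  s7 
 * s6   s8  s8 
   s7   s2  s2 
   s8   s9  s9 
   s9   s4  s4 
(> = start, * = accepting)

start=s0; accept=s6; s0-0>s1; s0-1>s2; s1-0>s3; s1-1>s4; s2-0>s3; s2-1>s3; s3-0>s5; s3-1>s5; s4-0>s6; s4-1>s6; s5-0>s7; s5-1>s7; s6-0>s8; s6-1>s8; s7-0>s2; s7-1>s2; s8-0>s9; s8-1>s9; s9-0>s4; s9-1>s4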